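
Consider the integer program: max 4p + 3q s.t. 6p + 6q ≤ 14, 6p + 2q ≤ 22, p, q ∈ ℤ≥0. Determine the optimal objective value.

8

(p,q)=(2,0) is feasible, giving 8.
(p,q)=(1,1) is feasible, giving 7.
Maximum is 8 at (p,q)=(2,0).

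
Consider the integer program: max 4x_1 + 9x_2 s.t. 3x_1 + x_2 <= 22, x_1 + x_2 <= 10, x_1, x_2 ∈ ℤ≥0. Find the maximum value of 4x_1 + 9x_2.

90

(x_1,x_2)=(0,10): 3·0+1·10=10≤22, 1·0+1·10=10≤10, objective 90.
(x_1,x_2)=(1,9): 3·1+1·9=12≤22, 1·1+1·9=10≤10, objective 85.
(x_1,x_2)=(0,9): 3·0+1·9=9≤22, 1·0+1·9=9≤10, objective 81.
No feasible integer point exceeds 90.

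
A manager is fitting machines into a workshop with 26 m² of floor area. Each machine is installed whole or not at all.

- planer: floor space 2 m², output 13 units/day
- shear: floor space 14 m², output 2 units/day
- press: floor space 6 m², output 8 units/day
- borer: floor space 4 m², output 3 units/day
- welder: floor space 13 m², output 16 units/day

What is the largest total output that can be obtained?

40

planer + press + borer + welder: floor space 2 + 6 + 4 + 13 = 25 ≤ 26, output 13 + 8 + 3 + 16 = 40.
planer + press + welder: floor space 2 + 6 + 13 = 21 ≤ 26, output 13 + 8 + 16 = 37.
planer + borer + welder: floor space 2 + 4 + 13 = 19 ≤ 26, output 13 + 3 + 16 = 32.
Best is planer, press, borer, and welder with total output 40.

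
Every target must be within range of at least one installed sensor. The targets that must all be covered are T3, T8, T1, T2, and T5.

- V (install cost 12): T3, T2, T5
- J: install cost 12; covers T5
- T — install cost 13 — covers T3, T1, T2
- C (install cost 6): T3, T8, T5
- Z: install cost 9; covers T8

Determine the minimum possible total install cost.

19

Choose T and C: together they cover T3, T8, T1, T2, T5 — every target.
Total install cost: 13 + 6 = 19.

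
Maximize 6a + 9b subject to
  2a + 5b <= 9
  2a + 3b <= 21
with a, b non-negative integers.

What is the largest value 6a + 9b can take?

Relaxing integrality, the LP optimum is 27.00 at (a,b) = (4.5, 0), which is not an integer point.
(a,b)=(4,0): 2·4+5·0=8≤9, 2·4+3·0=8≤21, objective 24.
(a,b)=(3,0): 2·3+5·0=6≤9, 2·3+3·0=6≤21, objective 18.
No feasible integer point exceeds 24.

24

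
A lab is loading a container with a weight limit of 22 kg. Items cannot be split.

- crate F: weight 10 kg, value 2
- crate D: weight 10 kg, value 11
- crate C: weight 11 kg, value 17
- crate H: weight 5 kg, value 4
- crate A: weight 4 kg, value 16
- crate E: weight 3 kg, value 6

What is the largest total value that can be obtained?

39

crate C + crate H + crate A: weight 11 + 5 + 4 = 20 ≤ 22, value 17 + 4 + 16 = 37.
crate C + crate A + crate E: weight 11 + 4 + 3 = 18 ≤ 22, value 17 + 16 + 6 = 39.
Best is crate C, crate A, and crate E with total value 39.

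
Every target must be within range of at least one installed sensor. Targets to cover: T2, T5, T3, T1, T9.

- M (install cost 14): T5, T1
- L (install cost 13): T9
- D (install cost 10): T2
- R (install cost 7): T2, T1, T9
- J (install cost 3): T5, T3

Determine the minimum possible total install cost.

10

Choose R and J: together they cover T2, T5, T3, T1, T9 — every target.
Total install cost: 7 + 3 = 10.
No cover costs less than 10.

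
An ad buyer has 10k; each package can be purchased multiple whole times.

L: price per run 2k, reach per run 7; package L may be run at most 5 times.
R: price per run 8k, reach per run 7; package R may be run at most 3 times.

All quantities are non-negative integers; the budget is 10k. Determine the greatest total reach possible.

5×L: price 10 ≤ 10, reach 5·7 = 35.
4×L: price 8 ≤ 10, reach 4·7 = 28.
Best is 35.

35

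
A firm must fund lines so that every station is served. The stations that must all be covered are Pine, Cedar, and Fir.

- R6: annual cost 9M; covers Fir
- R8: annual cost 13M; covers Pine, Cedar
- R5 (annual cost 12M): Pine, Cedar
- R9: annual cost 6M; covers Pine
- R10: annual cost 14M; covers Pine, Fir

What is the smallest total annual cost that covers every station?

Choose R6 and R5: together they cover Pine, Cedar, Fir — every station.
Total annual cost: 9 + 12 = 21.
No cover costs less than 21.

21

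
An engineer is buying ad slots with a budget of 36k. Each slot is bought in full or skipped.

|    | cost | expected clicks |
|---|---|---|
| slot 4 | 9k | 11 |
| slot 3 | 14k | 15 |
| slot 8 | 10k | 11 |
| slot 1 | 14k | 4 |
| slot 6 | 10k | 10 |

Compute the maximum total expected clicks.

slot 4 + slot 3 + slot 8: cost 9 + 14 + 10 = 33 ≤ 36, expected clicks 11 + 15 + 11 = 37.
slot 3 + slot 8 + slot 6: cost 14 + 10 + 10 = 34 ≤ 36, expected clicks 15 + 11 + 10 = 36.
slot 4 + slot 3 + slot 6: cost 9 + 14 + 10 = 33 ≤ 36, expected clicks 11 + 15 + 10 = 36.
Best is slot 4, slot 3, and slot 8 with total expected clicks 37.

37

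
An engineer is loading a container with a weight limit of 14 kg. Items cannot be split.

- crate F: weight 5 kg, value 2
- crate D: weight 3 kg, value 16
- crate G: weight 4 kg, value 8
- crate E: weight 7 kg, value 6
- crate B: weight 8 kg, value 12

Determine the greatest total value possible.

30

This is an integer program with binary decision variables.
Allowing fractional choices, the relaxed optimum would be about 34.5, but items are indivisible.
crate D + crate B: weight 3 + 8 = 11 ≤ 14, value 16 + 12 = 28.
crate D + crate G + crate E: weight 3 + 4 + 7 = 14 ≤ 14, value 16 + 8 + 6 = 30.
crate F + crate D + crate G: weight 5 + 3 + 4 = 12 ≤ 14, value 2 + 16 + 8 = 26.
Best is crate D, crate G, and crate E with total value 30.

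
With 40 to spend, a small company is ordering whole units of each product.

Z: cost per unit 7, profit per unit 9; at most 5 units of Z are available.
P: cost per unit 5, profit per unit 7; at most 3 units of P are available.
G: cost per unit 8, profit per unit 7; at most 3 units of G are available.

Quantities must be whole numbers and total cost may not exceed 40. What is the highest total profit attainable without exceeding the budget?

52

Take 5×Z and 1×P: cost 40 ≤ 40, profit 5·9 + 1·7 = 52.
No other integer combination yields more.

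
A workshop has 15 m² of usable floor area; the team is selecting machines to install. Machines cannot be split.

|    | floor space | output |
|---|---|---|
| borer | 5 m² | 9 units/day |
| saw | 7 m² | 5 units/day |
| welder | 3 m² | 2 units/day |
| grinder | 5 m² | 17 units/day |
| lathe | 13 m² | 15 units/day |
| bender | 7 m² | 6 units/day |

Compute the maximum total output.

28

Take borer, welder, and grinder: floor space 5 + 3 + 5 = 13 ≤ 15, output 9 + 2 + 17 = 28.
No other feasible combination does better.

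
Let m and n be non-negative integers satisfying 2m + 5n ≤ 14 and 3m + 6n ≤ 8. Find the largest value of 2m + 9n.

9

The continuous relaxation peaks at (0, 1.33) with value 12.00; rounding to a feasible lattice point costs some objective.
(m,n)=(0,1): 2·0+5·1=5≤14, 3·0+6·1=6≤8, objective 9.
(m,n)=(1,0): 2·1+5·0=2≤14, 3·1+6·0=3≤8, objective 2.
(m,n)=(0,0): 2·0+5·0=0≤14, 3·0+6·0=0≤8, objective 0.
Maximum is 9 at (m,n)=(0,1).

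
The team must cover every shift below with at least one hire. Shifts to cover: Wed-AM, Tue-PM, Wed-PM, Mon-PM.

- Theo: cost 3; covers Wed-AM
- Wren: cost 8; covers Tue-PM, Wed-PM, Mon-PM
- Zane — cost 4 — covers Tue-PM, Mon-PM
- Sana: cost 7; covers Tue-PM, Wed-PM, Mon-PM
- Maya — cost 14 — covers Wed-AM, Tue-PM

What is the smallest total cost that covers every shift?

10

Choose Theo and Sana: together they cover Wed-AM, Tue-PM, Wed-PM, Mon-PM — every shift.
Total cost: 3 + 7 = 10.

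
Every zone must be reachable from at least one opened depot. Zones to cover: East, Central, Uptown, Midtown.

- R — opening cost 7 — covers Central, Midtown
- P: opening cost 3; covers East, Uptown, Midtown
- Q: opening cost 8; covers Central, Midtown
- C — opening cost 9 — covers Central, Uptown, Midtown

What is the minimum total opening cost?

This is a weighted set-cover instance.
Choose R and P: together they cover East, Central, Uptown, Midtown — every zone.
Total opening cost: 7 + 3 = 10.

10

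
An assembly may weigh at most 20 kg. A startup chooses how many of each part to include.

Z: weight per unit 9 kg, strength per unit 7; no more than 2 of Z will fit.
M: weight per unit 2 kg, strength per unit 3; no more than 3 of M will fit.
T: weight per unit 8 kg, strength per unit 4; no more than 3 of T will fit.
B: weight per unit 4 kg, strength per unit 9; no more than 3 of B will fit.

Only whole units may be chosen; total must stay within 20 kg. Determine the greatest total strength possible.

B has the best ratio (9/4); taking only B gives at most 3×9 = 27 (stopped by the supply cap of 3).
Mixing does better — 3×M and 3×B: weight 18 ≤ 20, strength 3·3 + 3·9 = 36.

36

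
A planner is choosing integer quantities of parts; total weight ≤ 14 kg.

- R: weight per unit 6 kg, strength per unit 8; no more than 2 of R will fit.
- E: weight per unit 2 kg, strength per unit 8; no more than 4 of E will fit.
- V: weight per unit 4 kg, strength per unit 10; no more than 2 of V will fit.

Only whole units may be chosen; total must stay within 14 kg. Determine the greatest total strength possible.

This is a bounded integer knapsack.
E has the best ratio (8/2); taking only E gives at most 4×8 = 32 (stopped by the supply cap of 4).
Mixing does better — 3×E and 2×V: weight 14 ≤ 14, strength 3·8 + 2·10 = 44.

44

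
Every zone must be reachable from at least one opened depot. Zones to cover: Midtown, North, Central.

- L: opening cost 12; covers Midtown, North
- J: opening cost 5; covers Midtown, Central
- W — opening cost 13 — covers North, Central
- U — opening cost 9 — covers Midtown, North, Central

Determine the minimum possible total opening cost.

The greedy cost-per-new-zone heuristic would pick J and U for 14, but a cheaper cover exists.
U alone covers Midtown, North, Central — every zone.
Total opening cost: 9.
No cover costs less than 9.

9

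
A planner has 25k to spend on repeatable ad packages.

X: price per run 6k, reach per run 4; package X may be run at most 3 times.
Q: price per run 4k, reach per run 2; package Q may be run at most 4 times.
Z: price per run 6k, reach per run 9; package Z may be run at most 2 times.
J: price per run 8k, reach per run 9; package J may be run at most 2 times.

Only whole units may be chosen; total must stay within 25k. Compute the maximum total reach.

29

This is a bounded integer knapsack.
1×Q, 2×Z, and 1×J: price 24 ≤ 25, reach 1·2 + 2·9 + 1·9 = 29.
1×Z and 2×J: price 22 ≤ 25, reach 1·9 + 2·9 = 27.
Best is 29.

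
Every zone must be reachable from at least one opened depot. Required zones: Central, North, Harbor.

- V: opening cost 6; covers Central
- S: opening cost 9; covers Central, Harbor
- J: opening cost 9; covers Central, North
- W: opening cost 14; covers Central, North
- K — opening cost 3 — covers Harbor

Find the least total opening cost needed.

Choose J and K: together they cover Central, North, Harbor — every zone.
Total opening cost: 9 + 3 = 12.
No cover costs less than 12.

12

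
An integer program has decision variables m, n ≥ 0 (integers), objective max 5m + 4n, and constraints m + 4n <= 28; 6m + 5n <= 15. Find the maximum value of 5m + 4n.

12

Relaxing integrality, the LP optimum is 12.50 at (m,n) = (2.5, 0), which is not an integer point.
(m,n)=(0,3): 1·0+4·3=12≤28, 6·0+5·3=15≤15, objective 12.
(m,n)=(2,0): 1·2+4·0=2≤28, 6·2+5·0=12≤15, objective 10.
(m,n)=(1,1): 1·1+4·1=5≤28, 6·1+5·1=11≤15, objective 9.
(m,n)=(0,2): 1·0+4·2=8≤28, 6·0+5·2=10≤15, objective 8.
Maximum is 12 at (m,n)=(0,3).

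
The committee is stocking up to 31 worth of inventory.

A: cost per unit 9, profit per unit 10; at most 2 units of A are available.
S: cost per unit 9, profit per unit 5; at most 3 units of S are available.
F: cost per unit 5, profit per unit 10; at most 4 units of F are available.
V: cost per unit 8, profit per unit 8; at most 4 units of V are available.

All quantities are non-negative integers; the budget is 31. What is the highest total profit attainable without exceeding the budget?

This is a bounded integer knapsack.
Take 1×A and 4×F: cost 29 ≤ 31, profit 1·10 + 4·10 = 50.
F has the best ratio (10/5) and is taken to its limit of 4; remaining capacity is filled optimally with the others.

50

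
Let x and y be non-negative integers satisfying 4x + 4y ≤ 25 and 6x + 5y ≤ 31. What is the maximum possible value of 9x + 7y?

45

Relaxing integrality, the LP optimum is 46.50 at (x,y) = (5.17, 0), which is not an integer point.
(x,y)=(5,0): 4·5+4·0=20≤25, 6·5+5·0=30≤31, objective 45.
(x,y)=(4,1): 4·4+4·1=20≤25, 6·4+5·1=29≤31, objective 43.
(x,y)=(4,0): 4·4+4·0=16≤25, 6·4+5·0=24≤31, objective 36.
Maximum is 45 at (x,y)=(5,0).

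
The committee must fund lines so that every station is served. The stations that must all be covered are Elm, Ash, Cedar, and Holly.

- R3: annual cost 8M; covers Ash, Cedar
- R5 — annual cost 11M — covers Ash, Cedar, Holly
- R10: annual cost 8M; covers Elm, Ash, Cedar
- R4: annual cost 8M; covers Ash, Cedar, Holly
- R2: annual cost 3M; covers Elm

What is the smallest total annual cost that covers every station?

This is a weighted set-cover instance.
Choose R4 and R2: together they cover Elm, Ash, Cedar, Holly — every station.
Total annual cost: 8 + 3 = 11.

11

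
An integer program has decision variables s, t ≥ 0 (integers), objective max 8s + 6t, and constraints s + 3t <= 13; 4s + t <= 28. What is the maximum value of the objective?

60

(s,t)=(6,2): 1·6+3·2=12≤13, 4·6+1·2=26≤28, objective 60.
(s,t)=(6,1): 1·6+3·1=9≤13, 4·6+1·1=25≤28, objective 54.
(s,t)=(5,2): 1·5+3·2=11≤13, 4·5+1·2=22≤28, objective 52.
No feasible integer point exceeds 60.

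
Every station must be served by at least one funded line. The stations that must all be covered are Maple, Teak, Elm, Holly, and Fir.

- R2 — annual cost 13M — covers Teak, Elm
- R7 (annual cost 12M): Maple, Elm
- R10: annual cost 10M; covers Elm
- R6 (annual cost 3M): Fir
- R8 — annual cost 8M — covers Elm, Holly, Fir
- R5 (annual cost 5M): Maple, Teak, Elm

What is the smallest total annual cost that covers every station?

13

The greedy cost-per-new-station heuristic would pick R5, R6, and R8 for 16, but a cheaper cover exists.
Choose R8 and R5: together they cover Maple, Teak, Elm, Holly, Fir — every station.
Total annual cost: 8 + 5 = 13.
No cover costs less than 13.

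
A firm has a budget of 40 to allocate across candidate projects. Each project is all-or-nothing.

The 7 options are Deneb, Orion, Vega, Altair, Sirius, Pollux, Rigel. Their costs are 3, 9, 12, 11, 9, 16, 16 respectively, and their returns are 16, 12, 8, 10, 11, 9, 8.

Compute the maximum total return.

49

Allowing fractional choices, the relaxed optimum would be about 54.3, but projects are indivisible.
Deneb + Orion + Sirius + Pollux: cost 3 + 9 + 9 + 16 = 37 ≤ 40, return 16 + 12 + 11 + 9 = 48.
Deneb + Orion + Altair + Sirius: cost 3 + 9 + 11 + 9 = 32 ≤ 40, return 16 + 12 + 10 + 11 = 49.
Deneb + Orion + Vega + Sirius: cost 3 + 9 + 12 + 9 = 33 ≤ 40, return 16 + 12 + 8 + 11 = 47.
Best is Deneb, Orion, Altair, and Sirius with total return 49.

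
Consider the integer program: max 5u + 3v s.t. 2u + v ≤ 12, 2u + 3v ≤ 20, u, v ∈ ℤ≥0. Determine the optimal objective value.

32

(u,v)=(4,4): 2·4+1·4=12≤12, 2·4+3·4=20≤20, objective 32.
(u,v)=(4,3): 2·4+1·3=11≤12, 2·4+3·3=17≤20, objective 29.
(u,v)=(3,4): 2·3+1·4=10≤12, 2·3+3·4=18≤20, objective 27.
(u,v)=(3,3): 2·3+1·3=9≤12, 2·3+3·3=15≤20, objective 24.
Maximum is 32 at (u,v)=(4,4).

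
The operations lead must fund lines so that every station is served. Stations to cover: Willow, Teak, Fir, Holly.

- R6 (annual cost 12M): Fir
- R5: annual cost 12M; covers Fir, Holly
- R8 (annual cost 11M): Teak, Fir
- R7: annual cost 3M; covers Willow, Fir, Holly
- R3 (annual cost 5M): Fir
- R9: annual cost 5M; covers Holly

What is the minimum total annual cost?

14

Choose R8 and R7: together they cover Willow, Teak, Fir, Holly — every station.
Total annual cost: 11 + 3 = 14.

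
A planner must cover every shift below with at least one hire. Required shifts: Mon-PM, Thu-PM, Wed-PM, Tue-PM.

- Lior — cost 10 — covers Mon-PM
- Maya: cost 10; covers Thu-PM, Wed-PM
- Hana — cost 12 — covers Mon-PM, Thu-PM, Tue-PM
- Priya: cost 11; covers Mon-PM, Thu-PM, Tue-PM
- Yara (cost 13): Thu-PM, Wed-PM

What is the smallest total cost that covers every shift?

21

Choose Maya and Priya: together they cover Mon-PM, Thu-PM, Wed-PM, Tue-PM — every shift.
Total cost: 10 + 11 = 21.
No cover costs less than 21.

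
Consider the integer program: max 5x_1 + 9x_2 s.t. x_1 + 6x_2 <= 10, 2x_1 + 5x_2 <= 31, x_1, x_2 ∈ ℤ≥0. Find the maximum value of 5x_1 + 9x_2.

(x_1,x_2)=(10,0): 1·10+6·0=10≤10, 2·10+5·0=20≤31, objective 50.
(x_1,x_2)=(9,0): 1·9+6·0=9≤10, 2·9+5·0=18≤31, objective 45.
Maximum is 50 at (x_1,x_2)=(10,0).

50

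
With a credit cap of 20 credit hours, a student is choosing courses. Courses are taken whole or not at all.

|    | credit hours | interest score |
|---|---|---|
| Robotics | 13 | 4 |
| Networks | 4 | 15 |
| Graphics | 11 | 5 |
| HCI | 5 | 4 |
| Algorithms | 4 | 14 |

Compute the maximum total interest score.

Allowing fractional choices, the relaxed optimum would be about 36.2, but courses are indivisible.
Networks + HCI + Algorithms: credit hours 4 + 5 + 4 = 13 ≤ 20, interest score 15 + 4 + 14 = 33.
Networks + Graphics + Algorithms: credit hours 4 + 11 + 4 = 19 ≤ 20, interest score 15 + 5 + 14 = 34.
Best is Networks, Graphics, and Algorithms with total interest score 34.

34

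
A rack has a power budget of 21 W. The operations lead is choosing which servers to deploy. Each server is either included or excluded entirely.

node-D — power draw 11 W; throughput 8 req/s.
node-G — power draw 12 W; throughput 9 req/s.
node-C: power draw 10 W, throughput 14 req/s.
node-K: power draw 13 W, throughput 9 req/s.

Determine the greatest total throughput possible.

Allowing fractional choices, the relaxed optimum would be about 22.2, but servers are indivisible.
node-D + node-C: power draw 11 + 10 = 21 ≤ 21, throughput 8 + 14 = 22.
node-C: power draw 10 ≤ 21, throughput 14.
Best is node-D and node-C with total throughput 22.

22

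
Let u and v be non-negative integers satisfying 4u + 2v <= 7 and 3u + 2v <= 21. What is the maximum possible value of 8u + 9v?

27

The continuous relaxation peaks at (0, 3.5) with value 31.50; rounding to a feasible lattice point costs some objective.
(u,v)=(0,3): 4·0+2·3=6≤7, 3·0+2·3=6≤21, objective 27.
(u,v)=(0,2): 4·0+2·2=4≤7, 3·0+2·2=4≤21, objective 18.
Maximum is 27 at (u,v)=(0,3).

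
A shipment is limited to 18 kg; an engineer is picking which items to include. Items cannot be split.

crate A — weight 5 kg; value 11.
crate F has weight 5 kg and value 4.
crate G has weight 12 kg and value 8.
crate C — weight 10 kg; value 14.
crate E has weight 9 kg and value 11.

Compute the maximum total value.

This is a 0-1 knapsack instance.
Allowing fractional choices, the relaxed optimum would be about 28.7, but items are indivisible.
crate A + crate E: weight 5 + 9 = 14 ≤ 18, value 11 + 11 = 22.
crate A + crate C: weight 5 + 10 = 15 ≤ 18, value 11 + 14 = 25.
Best is crate A and crate C with total value 25.

25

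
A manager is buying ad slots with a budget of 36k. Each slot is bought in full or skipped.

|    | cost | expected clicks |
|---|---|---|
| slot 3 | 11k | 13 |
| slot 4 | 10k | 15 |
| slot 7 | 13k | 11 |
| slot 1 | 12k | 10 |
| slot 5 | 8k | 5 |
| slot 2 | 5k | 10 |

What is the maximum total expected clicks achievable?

Allowing fractional choices, the relaxed optimum would be about 46.5, but ad slots are indivisible.
slot 4 + slot 7 + slot 5 + slot 2: cost 10 + 13 + 8 + 5 = 36 ≤ 36, expected clicks 15 + 11 + 5 + 10 = 41.
slot 3 + slot 4 + slot 5 + slot 2: cost 11 + 10 + 8 + 5 = 34 ≤ 36, expected clicks 13 + 15 + 5 + 10 = 43.
slot 4 + slot 1 + slot 5 + slot 2: cost 10 + 12 + 8 + 5 = 35 ≤ 36, expected clicks 15 + 10 + 5 + 10 = 40.
Best is slot 3, slot 4, slot 5, and slot 2 with total expected clicks 43.

43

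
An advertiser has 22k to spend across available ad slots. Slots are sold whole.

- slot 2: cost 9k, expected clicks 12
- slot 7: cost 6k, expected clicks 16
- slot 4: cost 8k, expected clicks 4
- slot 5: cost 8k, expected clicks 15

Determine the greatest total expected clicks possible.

Allowing fractional choices, the relaxed optimum would be about 41.7, but ad slots are indivisible.
slot 7 + slot 5: cost 6 + 8 = 14 ≤ 22, expected clicks 16 + 15 = 31.
slot 7 + slot 4 + slot 5: cost 6 + 8 + 8 = 22 ≤ 22, expected clicks 16 + 4 + 15 = 35.
slot 2 + slot 7: cost 9 + 6 = 15 ≤ 22, expected clicks 12 + 16 = 28.
Best is slot 7, slot 4, and slot 5 with total expected clicks 35.

35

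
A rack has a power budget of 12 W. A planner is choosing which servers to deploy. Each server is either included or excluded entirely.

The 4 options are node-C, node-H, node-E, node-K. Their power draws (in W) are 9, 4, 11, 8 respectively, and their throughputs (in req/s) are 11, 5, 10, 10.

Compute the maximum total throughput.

node-H + node-K: power draw 4 + 8 = 12 ≤ 12, throughput 5 + 10 = 15.
node-C: power draw 9 ≤ 12, throughput 11.
node-K: power draw 8 ≤ 12, throughput 10.
Best is node-H and node-K with total throughput 15.

15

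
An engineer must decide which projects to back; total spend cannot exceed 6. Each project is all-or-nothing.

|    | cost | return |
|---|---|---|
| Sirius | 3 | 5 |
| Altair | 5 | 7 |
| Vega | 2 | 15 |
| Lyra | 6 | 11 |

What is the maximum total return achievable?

Treat it as a binary knapsack problem.
Allowing fractional choices, the relaxed optimum would be about 22.3, but projects are indivisible.
Vega: cost 2 ≤ 6, return 15.
Sirius + Vega: cost 3 + 2 = 5 ≤ 6, return 5 + 15 = 20.
Best is Sirius and Vega with total return 20.

20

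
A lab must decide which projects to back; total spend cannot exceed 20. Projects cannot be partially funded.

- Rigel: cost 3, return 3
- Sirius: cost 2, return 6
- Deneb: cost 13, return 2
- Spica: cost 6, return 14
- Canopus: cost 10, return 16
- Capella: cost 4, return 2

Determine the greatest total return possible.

Allowing fractional choices, the relaxed optimum would be about 38.0, but projects are indivisible.
Rigel + Spica + Canopus: cost 3 + 6 + 10 = 19 ≤ 20, return 3 + 14 + 16 = 33.
Spica + Canopus + Capella: cost 6 + 10 + 4 = 20 ≤ 20, return 14 + 16 + 2 = 32.
Sirius + Spica + Canopus: cost 2 + 6 + 10 = 18 ≤ 20, return 6 + 14 + 16 = 36.
Best is Sirius, Spica, and Canopus with total return 36.

36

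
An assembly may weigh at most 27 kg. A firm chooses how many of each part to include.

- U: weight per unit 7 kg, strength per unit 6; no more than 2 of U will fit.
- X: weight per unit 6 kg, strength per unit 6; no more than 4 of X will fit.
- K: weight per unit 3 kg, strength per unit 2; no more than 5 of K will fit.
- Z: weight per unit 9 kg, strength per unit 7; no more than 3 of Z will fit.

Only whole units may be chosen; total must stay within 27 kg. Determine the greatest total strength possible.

3×X and 1×Z: weight 27 ≤ 27, strength 3·6 + 1·7 = 25.
4×X and 1×K: weight 27 ≤ 27, strength 4·6 + 1·2 = 26.
Best is 26.

26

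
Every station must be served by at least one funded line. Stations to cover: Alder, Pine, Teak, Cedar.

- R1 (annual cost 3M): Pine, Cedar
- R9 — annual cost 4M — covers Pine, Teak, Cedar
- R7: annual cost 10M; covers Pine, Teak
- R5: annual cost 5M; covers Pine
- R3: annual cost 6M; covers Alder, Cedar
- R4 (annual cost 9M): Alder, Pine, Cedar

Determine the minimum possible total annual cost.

Choose R9 and R3: together they cover Alder, Pine, Teak, Cedar — every station.
Total annual cost: 4 + 6 = 10.

10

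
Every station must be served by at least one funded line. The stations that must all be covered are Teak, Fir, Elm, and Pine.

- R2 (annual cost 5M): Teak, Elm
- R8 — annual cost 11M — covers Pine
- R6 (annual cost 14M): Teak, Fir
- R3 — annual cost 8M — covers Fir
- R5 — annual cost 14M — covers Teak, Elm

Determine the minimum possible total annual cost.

Choose R2, R8, and R3: together they cover Teak, Fir, Elm, Pine — every station.
Total annual cost: 5 + 11 + 8 = 24.
No cover costs less than 24.

24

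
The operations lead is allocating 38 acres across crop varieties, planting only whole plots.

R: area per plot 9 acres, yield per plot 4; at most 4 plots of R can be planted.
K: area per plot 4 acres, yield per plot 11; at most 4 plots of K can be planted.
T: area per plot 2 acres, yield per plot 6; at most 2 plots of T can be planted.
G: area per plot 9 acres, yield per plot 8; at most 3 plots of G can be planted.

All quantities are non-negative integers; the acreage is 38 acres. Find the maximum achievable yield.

72

Take 4×K, 2×T, and 2×G: area 38 ≤ 38, yield 4·11 + 2·6 + 2·8 = 72.
T has the best ratio (6/2) and is taken to its limit of 2; remaining capacity is filled optimally with the others.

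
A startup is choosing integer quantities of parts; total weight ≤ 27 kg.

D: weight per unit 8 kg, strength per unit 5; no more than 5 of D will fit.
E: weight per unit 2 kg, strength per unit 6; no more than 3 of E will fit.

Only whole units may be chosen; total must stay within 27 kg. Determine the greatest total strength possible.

28

1×D and 3×E: weight 14 ≤ 27, strength 1·5 + 3·6 = 23.
2×D and 3×E: weight 22 ≤ 27, strength 2·5 + 3·6 = 28.
Best is 28.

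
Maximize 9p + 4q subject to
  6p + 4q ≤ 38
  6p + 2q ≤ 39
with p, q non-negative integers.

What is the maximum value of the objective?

54

Relaxing integrality, the LP optimum is 57.00 at (p,q) = (6.33, 0), which is not an integer point.
(p,q)=(6,0) is feasible, giving 54.
(p,q)=(5,1) is feasible, giving 49.
(p,q)=(5,0) is feasible, giving 45.
No feasible integer point exceeds 54.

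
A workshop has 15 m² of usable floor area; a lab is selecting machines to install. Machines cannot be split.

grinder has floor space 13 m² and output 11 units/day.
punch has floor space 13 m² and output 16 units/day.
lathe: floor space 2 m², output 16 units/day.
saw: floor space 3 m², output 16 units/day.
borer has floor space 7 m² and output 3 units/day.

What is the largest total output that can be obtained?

35

Treat it as a binary knapsack problem.
Allowing fractional choices, the relaxed optimum would be about 44.3, but machines are indivisible.
lathe + saw + borer: floor space 2 + 3 + 7 = 12 ≤ 15, output 16 + 16 + 3 = 35.
lathe + saw: floor space 2 + 3 = 5 ≤ 15, output 16 + 16 = 32.
Best is lathe, saw, and borer with total output 35.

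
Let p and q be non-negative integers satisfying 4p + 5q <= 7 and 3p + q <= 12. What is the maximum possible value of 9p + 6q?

The continuous relaxation peaks at (1.75, 0) with value 15.75; rounding to a feasible lattice point costs some objective.
(p,q)=(1,0): 4·1+5·0=4≤7, 3·1+1·0=3≤12, objective 9.
(p,q)=(0,1): 4·0+5·1=5≤7, 3·0+1·1=1≤12, objective 6.
(p,q)=(0,0): 4·0+5·0=0≤7, 3·0+1·0=0≤12, objective 0.
Maximum is 9 at (p,q)=(1,0).

9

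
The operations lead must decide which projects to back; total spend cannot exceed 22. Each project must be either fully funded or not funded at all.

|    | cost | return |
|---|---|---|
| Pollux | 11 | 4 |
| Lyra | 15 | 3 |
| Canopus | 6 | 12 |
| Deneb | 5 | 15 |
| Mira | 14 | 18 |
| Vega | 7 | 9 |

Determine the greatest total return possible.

36

Treat it as a binary knapsack problem.
Deneb + Mira: cost 5 + 14 = 19 ≤ 22, return 15 + 18 = 33.
Canopus + Deneb + Vega: cost 6 + 5 + 7 = 18 ≤ 22, return 12 + 15 + 9 = 36.
Best is Canopus, Deneb, and Vega with total return 36.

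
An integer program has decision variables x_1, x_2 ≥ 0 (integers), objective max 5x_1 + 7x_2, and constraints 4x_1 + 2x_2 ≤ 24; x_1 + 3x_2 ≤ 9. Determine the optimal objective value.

32

Relaxing integrality, the LP optimum is 35.40 at (x_1,x_2) = (5.4, 1.2), which is not an integer point.
(x_1,x_2)=(5,1): 4·5+2·1=22≤24, 1·5+3·1=8≤9, objective 32.
(x_1,x_2)=(6,0): 4·6+2·0=24≤24, 1·6+3·0=6≤9, objective 30.
(x_1,x_2)=(4,1): 4·4+2·1=18≤24, 1·4+3·1=7≤9, objective 27.
(x_1,x_2)=(5,0): 4·5+2·0=20≤24, 1·5+3·0=5≤9, objective 25.
The best lattice point is (5,1), giving 32.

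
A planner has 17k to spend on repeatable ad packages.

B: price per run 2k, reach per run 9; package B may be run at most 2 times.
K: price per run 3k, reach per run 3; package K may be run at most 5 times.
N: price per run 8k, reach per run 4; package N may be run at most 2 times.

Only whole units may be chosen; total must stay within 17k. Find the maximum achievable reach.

30

2×B and 4×K: price 16 ≤ 17, reach 2·9 + 4·3 = 30.
2×B and 3×K: price 13 ≤ 17, reach 2·9 + 3·3 = 27.
Best is 30.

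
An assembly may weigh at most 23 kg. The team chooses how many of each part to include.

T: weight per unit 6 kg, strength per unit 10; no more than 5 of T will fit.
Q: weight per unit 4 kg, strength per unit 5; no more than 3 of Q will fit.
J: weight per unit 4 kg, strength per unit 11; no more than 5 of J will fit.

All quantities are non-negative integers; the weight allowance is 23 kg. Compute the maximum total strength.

55

J has the best ratio (11/4); taking only J gives at most 5×11 = 55 (stopped by the weight limit).
Optimal: 5×J: weight 20 ≤ 23, strength 5·11 = 55.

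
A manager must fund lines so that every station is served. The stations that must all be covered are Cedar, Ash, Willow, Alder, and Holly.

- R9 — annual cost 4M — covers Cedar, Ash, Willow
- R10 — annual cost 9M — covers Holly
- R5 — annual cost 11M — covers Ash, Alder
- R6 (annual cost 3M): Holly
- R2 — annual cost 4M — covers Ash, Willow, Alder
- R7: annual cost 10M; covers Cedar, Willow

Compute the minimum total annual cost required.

This is an integer covering problem.
Choose R9, R6, and R2: together they cover Cedar, Ash, Willow, Alder, Holly — every station.
Total annual cost: 4 + 3 + 4 = 11.
No cover costs less than 11.

11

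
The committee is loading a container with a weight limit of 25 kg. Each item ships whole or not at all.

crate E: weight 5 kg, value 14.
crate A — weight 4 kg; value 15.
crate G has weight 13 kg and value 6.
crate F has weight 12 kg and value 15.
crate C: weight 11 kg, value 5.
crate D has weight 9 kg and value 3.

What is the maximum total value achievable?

This is an integer program with binary decision variables.
crate E + crate A + crate F: weight 5 + 4 + 12 = 21 ≤ 25, value 14 + 15 + 15 = 44.
crate E + crate A + crate G: weight 5 + 4 + 13 = 22 ≤ 25, value 14 + 15 + 6 = 35.
Best is crate E, crate A, and crate F with total value 44.

44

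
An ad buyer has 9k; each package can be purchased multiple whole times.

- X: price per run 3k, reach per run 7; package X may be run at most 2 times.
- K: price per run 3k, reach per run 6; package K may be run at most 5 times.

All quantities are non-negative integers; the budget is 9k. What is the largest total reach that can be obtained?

1×X and 2×K: price 9 ≤ 9, reach 1·7 + 2·6 = 19.
2×X and 1×K: price 9 ≤ 9, reach 2·7 + 1·6 = 20.
Best is 20.

20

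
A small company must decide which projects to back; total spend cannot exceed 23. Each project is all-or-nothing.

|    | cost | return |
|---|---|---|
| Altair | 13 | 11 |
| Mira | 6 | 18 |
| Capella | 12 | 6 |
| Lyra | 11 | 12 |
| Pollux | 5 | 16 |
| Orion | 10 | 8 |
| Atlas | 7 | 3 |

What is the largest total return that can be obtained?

This is a 0-1 knapsack instance.
Mira + Lyra + Pollux: cost 6 + 11 + 5 = 22 ≤ 23, return 18 + 12 + 16 = 46.
Mira + Pollux + Orion: cost 6 + 5 + 10 = 21 ≤ 23, return 18 + 16 + 8 = 42.
Mira + Capella + Pollux: cost 6 + 12 + 5 = 23 ≤ 23, return 18 + 6 + 16 = 40.
Best is Mira, Lyra, and Pollux with total return 46.

46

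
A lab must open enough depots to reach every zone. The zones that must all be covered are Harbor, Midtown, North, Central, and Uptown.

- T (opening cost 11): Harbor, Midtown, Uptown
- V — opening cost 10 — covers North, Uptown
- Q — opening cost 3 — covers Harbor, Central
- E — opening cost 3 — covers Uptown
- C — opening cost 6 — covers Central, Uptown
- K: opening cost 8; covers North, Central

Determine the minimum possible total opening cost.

The greedy cost-per-new-zone heuristic would pick Q, E, K, and T for 25, but a cheaper cover exists.
Choose T and K: together they cover Harbor, Midtown, North, Central, Uptown — every zone.
Total opening cost: 11 + 8 = 19.
No cover costs less than 19.

19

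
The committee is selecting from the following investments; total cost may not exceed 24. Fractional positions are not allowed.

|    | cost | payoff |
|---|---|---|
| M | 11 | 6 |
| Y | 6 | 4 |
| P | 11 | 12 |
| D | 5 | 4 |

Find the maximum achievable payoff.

Allowing fractional choices, the relaxed optimum would be about 21.1, but investments are indivisible.
Y + P + D: cost 6 + 11 + 5 = 22 ≤ 24, payoff 4 + 12 + 4 = 20.
P + D: cost 11 + 5 = 16 ≤ 24, payoff 12 + 4 = 16.
M + P: cost 11 + 11 = 22 ≤ 24, payoff 6 + 12 = 18.
Best is Y, P, and D with total payoff 20.

20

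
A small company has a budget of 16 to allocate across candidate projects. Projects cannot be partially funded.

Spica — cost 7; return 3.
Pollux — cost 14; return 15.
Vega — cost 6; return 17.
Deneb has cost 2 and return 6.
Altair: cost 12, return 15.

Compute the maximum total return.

26

Allowing fractional choices, the relaxed optimum would be about 33.0, but projects are indivisible.
Deneb + Altair: cost 2 + 12 = 14 ≤ 16, return 6 + 15 = 21.
Spica + Vega + Deneb: cost 7 + 6 + 2 = 15 ≤ 16, return 3 + 17 + 6 = 26.
Vega + Deneb: cost 6 + 2 = 8 ≤ 16, return 17 + 6 = 23.
Best is Spica, Vega, and Deneb with total return 26.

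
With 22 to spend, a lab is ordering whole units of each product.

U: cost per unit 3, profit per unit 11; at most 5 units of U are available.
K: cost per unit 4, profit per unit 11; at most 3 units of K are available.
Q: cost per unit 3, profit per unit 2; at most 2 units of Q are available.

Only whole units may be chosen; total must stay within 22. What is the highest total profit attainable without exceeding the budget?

Take 5×U, 1×K, and 1×Q: cost 22 ≤ 22, profit 5·11 + 1·11 + 1·2 = 68.
U has the best ratio (11/3) and is taken to its limit of 5; remaining capacity is filled optimally with the others.

68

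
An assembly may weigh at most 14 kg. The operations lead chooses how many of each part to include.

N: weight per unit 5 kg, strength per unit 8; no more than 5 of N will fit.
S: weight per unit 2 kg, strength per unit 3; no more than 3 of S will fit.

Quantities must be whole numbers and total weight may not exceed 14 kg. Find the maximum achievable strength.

22

2×N and 2×S: weight 14 ≤ 14, strength 2·8 + 2·3 = 22.
2×N and 1×S: weight 12 ≤ 14, strength 2·8 + 1·3 = 19.
Best is 22.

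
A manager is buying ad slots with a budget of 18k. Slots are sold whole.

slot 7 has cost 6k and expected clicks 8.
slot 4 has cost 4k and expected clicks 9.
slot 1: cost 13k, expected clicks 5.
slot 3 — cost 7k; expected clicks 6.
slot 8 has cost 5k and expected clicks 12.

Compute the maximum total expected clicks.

29

Allowing fractional choices, the relaxed optimum would be about 31.6, but ad slots are indivisible.
slot 7 + slot 4 + slot 8: cost 6 + 4 + 5 = 15 ≤ 18, expected clicks 8 + 9 + 12 = 29.
slot 7 + slot 3 + slot 8: cost 6 + 7 + 5 = 18 ≤ 18, expected clicks 8 + 6 + 12 = 26.
slot 4 + slot 3 + slot 8: cost 4 + 7 + 5 = 16 ≤ 18, expected clicks 9 + 6 + 12 = 27.
Best is slot 7, slot 4, and slot 8 with total expected clicks 29.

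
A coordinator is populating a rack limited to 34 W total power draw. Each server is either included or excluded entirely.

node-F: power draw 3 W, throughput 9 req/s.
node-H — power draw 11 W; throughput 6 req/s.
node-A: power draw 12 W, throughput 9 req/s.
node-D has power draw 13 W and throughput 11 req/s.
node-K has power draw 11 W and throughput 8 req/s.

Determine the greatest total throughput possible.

Allowing fractional choices, the relaxed optimum would be about 33.4, but servers are indivisible.
node-F + node-D + node-K: power draw 3 + 13 + 11 = 27 ≤ 34, throughput 9 + 11 + 8 = 28.
node-F + node-A + node-K: power draw 3 + 12 + 11 = 26 ≤ 34, throughput 9 + 9 + 8 = 26.
node-F + node-A + node-D: power draw 3 + 12 + 13 = 28 ≤ 34, throughput 9 + 9 + 11 = 29.
Best is node-F, node-A, and node-D with total throughput 29.

29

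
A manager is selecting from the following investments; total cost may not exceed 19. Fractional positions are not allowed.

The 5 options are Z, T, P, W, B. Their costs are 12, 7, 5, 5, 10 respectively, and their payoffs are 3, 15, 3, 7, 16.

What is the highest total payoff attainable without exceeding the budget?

Allowing fractional choices, the relaxed optimum would be about 33.8, but investments are indivisible.
W + B: cost 5 + 10 = 15 ≤ 19, payoff 7 + 16 = 23.
T + P + W: cost 7 + 5 + 5 = 17 ≤ 19, payoff 15 + 3 + 7 = 25.
T + B: cost 7 + 10 = 17 ≤ 19, payoff 15 + 16 = 31.
Best is T and B with total payoff 31.

31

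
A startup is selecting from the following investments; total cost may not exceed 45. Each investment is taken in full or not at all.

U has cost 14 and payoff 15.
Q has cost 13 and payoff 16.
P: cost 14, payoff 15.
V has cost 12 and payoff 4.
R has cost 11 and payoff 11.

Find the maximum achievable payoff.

46

Q + P + R: cost 13 + 14 + 11 = 38 ≤ 45, payoff 16 + 15 + 11 = 42.
U + Q + R: cost 14 + 13 + 11 = 38 ≤ 45, payoff 15 + 16 + 11 = 42.
U + Q + P: cost 14 + 13 + 14 = 41 ≤ 45, payoff 15 + 16 + 15 = 46.
Best is U, Q, and P with total payoff 46.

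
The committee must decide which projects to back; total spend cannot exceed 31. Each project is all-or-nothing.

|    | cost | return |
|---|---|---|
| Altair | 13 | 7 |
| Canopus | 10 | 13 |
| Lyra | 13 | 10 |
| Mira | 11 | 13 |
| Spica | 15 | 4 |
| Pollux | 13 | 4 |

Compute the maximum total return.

26

Canopus + Mira: cost 10 + 11 = 21 ≤ 31, return 13 + 13 = 26.
Lyra + Mira: cost 13 + 11 = 24 ≤ 31, return 10 + 13 = 23.
Canopus + Lyra: cost 10 + 13 = 23 ≤ 31, return 13 + 10 = 23.
Best is Canopus and Mira with total return 26.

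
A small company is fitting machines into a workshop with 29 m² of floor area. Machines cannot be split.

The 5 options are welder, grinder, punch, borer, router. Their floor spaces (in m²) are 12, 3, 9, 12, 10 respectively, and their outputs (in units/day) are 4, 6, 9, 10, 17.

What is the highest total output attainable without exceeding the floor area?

Allowing fractional choices, the relaxed optimum would be about 37.8, but machines are indivisible.
grinder + borer + router: floor space 3 + 12 + 10 = 25 ≤ 29, output 6 + 10 + 17 = 33.
borer + router: floor space 12 + 10 = 22 ≤ 29, output 10 + 17 = 27.
grinder + punch + router: floor space 3 + 9 + 10 = 22 ≤ 29, output 6 + 9 + 17 = 32.
Best is grinder, borer, and router with total output 33.

33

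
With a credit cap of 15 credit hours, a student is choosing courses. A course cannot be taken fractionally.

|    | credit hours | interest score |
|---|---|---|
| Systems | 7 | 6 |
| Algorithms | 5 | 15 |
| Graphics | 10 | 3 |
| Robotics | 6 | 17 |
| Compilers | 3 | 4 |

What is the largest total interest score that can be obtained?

Allowing fractional choices, the relaxed optimum would be about 36.9, but courses are indivisible.
Algorithms + Robotics: credit hours 5 + 6 = 11 ≤ 15, interest score 15 + 17 = 32.
Algorithms + Robotics + Compilers: credit hours 5 + 6 + 3 = 14 ≤ 15, interest score 15 + 17 + 4 = 36.
Systems + Algorithms + Compilers: credit hours 7 + 5 + 3 = 15 ≤ 15, interest score 6 + 15 + 4 = 25.
Best is Algorithms, Robotics, and Compilers with total interest score 36.

36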